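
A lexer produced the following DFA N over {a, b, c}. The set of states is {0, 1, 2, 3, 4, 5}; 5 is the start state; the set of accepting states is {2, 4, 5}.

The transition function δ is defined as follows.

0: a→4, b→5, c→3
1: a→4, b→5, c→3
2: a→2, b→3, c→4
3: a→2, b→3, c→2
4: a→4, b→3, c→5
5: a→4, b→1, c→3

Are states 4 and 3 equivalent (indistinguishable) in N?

Reachable states from the start: {1,2,3,4,5}. Unreachable: {0} — drop them.
P0 = {2,4,5} | {1,3}.
Refine {2,4,5} on symbol c: members go to different blocks, giving {2,4} and {5}.
Refine {2,4} on symbol c: members go to different blocks, giving {2} and {4}.
On input a, block {1,3} splits into {1} and {3}.
Stable partition: {2} | {1} | {5} | {4} | {3} — 5 equivalence classes.
4 and 3 end up in different blocks, so they are distinguishable. For instance, the string 'ε' is accepted from only 4.

No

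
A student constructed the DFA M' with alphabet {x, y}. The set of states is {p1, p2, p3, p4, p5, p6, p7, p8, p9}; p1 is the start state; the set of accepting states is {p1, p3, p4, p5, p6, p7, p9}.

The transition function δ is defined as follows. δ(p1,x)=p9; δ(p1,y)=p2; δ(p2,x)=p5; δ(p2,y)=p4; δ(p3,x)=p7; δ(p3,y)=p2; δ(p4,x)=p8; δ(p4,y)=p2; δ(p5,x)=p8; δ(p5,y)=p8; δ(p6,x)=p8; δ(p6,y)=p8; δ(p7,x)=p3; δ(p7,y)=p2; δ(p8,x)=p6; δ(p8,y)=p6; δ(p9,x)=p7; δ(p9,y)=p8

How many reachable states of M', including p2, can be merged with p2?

2

P0 = {p1,p3,p4,p5,p6,p7,p9} | {p2,p8}.
Refine {p1,p3,p4,p5,p6,p7,p9} on symbol x: members go to different blocks, giving {p1,p3,p7,p9} and {p4,p5,p6}.
Stable partition: {p1,p3,p7,p9} | {p2,p8} | {p4,p5,p6} — 3 equivalence classes.
The equivalence class containing p2 is {p2,p8}, of size 2.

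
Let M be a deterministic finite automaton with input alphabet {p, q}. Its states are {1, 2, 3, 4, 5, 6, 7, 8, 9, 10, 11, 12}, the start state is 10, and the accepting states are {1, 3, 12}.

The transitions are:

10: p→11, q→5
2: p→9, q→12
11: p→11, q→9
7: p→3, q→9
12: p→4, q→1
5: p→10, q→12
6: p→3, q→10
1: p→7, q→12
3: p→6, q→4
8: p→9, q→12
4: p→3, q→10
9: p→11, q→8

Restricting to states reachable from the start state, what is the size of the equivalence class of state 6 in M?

Reachable states from the start: {1,3,4,5,6,7,8,9,10,11,12}. Unreachable: {2} — drop them.
Start with accepting vs non-accepting: {1,3,12} | {4,5,6,7,8,9,10,11}.
Refine {1,3,12} on symbol q: members go to different blocks, giving {1,12} and {3}.
On input p, block {4,5,6,7,8,9,10,11} splits into {5,8,9,10,11} and {4,6,7}.
On input q, block {5,8,9,10,11} splits into {9,10,11} and {5,8}.
Refine {9,10,11} on symbol q: members go to different blocks, giving {9,10} and {11}.
No further refinement is possible. Final partition (6 blocks): {1,12} | {9,10} | {3} | {4,6,7} | {5,8} | {11}.
State 6 belongs to the block {4,6,7}, which has 3 states.

3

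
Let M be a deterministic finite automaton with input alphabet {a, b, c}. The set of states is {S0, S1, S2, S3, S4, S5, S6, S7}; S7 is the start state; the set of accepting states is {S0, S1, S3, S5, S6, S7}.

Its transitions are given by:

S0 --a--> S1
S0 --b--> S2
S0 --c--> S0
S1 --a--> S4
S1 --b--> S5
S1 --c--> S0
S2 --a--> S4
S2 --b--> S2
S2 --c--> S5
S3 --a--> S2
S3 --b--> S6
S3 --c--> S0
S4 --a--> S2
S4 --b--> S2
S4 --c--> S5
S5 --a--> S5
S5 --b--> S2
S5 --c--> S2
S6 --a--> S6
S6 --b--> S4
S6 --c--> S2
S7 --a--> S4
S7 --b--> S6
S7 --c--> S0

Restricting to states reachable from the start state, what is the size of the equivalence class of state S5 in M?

Reachable states from the start: {S0,S1,S2,S4,S5,S6,S7}. Unreachable: {S3} — drop them.
Start with accepting vs non-accepting: {S0,S1,S5,S6,S7} | {S2,S4}.
Split {S0,S1,S5,S6,S7} by δ(·,a) → {S0,S5,S6} and {S1,S7}.
On input a, block {S0,S5,S6} splits into {S5,S6} and {S0}.
Stable partition: {S5,S6} | {S2,S4} | {S1,S7} | {S0} — 4 equivalence classes.
The equivalence class containing S5 is {S5,S6}, of size 2.

2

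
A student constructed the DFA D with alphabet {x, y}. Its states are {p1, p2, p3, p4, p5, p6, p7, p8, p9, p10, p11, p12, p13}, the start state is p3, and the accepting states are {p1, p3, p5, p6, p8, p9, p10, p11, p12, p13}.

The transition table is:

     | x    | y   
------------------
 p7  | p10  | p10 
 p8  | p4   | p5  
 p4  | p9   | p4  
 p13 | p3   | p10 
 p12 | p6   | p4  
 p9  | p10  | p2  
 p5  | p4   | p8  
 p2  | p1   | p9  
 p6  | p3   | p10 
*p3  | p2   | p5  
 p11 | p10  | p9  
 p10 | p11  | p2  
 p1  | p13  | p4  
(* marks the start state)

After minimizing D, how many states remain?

Reachable states from the start: {p1,p2,p3,p4,p5,p8,p9,p10,p11,p13}. Unreachable: {p6,p7,p12} — drop them.
Start with accepting vs non-accepting: {p1,p3,p5,p8,p9,p10,p11,p13} | {p2,p4}.
Refine {p1,p3,p5,p8,p9,p10,p11,p13} on symbol x: members go to different blocks, giving {p1,p9,p10,p11,p13} and {p3,p5,p8}.
Refine {p1,p9,p10,p11,p13} on symbol x: members go to different blocks, giving {p1,p9,p10,p11} and {p13}.
Split {p1,p9,p10,p11} by δ(·,x) → {p9,p10,p11} and {p1}.
Split {p9,p10,p11} by δ(·,y) → {p9,p10} and {p11}.
Refine {p9,p10} on symbol x: members go to different blocks, giving {p9} and {p10}.
Split {p2,p4} by δ(·,x) → {p2} and {p4}.
Split {p3,p5,p8} by δ(·,x) → {p5,p8} and {p3}.
Stable partition: {p9} | {p2} | {p5,p8} | {p13} | {p1} | {p11} | {p10} | {p4} | {p3} — 9 equivalence classes.

9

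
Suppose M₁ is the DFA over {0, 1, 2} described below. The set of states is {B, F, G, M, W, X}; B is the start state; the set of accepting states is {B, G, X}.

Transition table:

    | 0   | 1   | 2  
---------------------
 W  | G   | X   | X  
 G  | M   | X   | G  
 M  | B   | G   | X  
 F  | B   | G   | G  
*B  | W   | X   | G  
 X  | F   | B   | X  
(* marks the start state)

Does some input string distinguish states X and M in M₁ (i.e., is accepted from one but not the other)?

Yes

Start with accepting vs non-accepting: {B,G,X} | {F,M,W}.
No further refinement is possible. Final partition (2 blocks): {B,G,X} | {F,M,W}.
X and M end up in different blocks, so they are distinguishable. For instance, the string 'ε' is accepted from only X.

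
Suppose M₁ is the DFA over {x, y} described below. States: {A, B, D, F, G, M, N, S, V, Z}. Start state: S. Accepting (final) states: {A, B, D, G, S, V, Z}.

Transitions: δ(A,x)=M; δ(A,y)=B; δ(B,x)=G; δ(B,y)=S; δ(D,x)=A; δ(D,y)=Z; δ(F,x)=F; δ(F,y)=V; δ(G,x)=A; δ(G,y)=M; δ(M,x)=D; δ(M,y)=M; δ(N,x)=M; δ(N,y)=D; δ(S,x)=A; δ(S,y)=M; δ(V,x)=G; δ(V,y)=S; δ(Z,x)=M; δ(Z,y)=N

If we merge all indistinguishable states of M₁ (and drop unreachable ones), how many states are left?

First remove the unreachable states {F,V}; 8 states remain.
Start with accepting vs non-accepting: {A,B,D,G,S,Z} | {M,N}.
Refine {A,B,D,G,S,Z} on symbol x: members go to different blocks, giving {B,D,G,S} and {A,Z}.
Split {B,D,G,S} by δ(·,x) → {D,G,S} and {B}.
On input y, block {D,G,S} splits into {G,S} and {D}.
Refine {M,N} on symbol x: members go to different blocks, giving {M} and {N}.
Split {A,Z} by δ(·,y) → {Z} and {A}.
No further refinement is possible. Final partition (7 blocks): {G,S} | {M} | {Z} | {B} | {D} | {N} | {A}.

7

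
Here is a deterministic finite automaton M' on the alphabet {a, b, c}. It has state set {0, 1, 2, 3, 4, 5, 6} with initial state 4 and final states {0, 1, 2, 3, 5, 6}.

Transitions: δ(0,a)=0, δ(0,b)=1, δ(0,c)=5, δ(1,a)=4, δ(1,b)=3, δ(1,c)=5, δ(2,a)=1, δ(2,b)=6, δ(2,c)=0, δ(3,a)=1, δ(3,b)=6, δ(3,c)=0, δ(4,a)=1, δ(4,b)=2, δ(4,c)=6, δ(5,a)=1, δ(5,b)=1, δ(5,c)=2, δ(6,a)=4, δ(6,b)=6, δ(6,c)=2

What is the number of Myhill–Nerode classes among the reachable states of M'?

Start with accepting vs non-accepting: {0,1,2,3,5,6} | {4}.
On input a, block {0,1,2,3,5,6} splits into {0,2,3,5} and {1,6}.
Split {0,2,3,5} by δ(·,a) → {2,3,5} and {0}.
Split {2,3,5} by δ(·,c) → {2,3} and {5}.
On input b, block {1,6} splits into {1} and {6}.
No further refinement is possible. Final partition (6 blocks): {2,3} | {4} | {1} | {0} | {5} | {6}.

6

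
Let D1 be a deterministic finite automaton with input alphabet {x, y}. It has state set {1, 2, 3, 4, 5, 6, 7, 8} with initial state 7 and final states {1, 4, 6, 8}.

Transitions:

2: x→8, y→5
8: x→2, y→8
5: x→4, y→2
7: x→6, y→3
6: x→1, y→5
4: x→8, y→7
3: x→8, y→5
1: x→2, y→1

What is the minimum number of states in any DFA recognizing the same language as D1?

P0 = {1,4,6,8} | {2,3,5,7}.
On input x, block {1,4,6,8} splits into {1,8} and {4,6}.
On input x, block {2,3,5,7} splits into {2,3} and {5,7}.
Stable partition: {1,8} | {2,3} | {4,6} | {5,7} — 4 equivalence classes.

4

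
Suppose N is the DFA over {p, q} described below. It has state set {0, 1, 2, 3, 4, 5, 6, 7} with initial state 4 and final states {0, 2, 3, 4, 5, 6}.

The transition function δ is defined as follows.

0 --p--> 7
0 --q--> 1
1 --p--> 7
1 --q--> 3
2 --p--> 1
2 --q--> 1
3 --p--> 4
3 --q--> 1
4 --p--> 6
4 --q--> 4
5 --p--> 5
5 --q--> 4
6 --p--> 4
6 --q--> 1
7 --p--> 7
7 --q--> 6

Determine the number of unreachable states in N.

3

No path from 4 leads to 0, 2, 5; the other 5 states are all reachable.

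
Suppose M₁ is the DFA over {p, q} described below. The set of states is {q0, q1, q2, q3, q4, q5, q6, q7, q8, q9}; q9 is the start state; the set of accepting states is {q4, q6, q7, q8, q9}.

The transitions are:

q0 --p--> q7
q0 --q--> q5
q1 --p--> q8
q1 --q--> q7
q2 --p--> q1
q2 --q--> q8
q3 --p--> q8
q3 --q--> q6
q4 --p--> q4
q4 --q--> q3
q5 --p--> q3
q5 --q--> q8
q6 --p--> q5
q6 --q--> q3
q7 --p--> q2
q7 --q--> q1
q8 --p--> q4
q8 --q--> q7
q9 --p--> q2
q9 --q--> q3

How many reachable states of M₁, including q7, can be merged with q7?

3

States {q0} cannot be reached from the start state, so discard them.
Start with accepting vs non-accepting: {q4,q6,q7,q8,q9} | {q1,q2,q3,q5}.
Refine {q4,q6,q7,q8,q9} on symbol p: members go to different blocks, giving {q6,q7,q9} and {q4,q8}.
Split {q1,q2,q3,q5} by δ(·,p) → {q1,q3} and {q2,q5}.
Refine {q4,q8} on symbol q: members go to different blocks, giving {q4} and {q8}.
Stable partition: {q6,q7,q9} | {q1,q3} | {q4} | {q2,q5} | {q8} — 5 equivalence classes.
The equivalence class containing q7 is {q6,q7,q9}, of size 3.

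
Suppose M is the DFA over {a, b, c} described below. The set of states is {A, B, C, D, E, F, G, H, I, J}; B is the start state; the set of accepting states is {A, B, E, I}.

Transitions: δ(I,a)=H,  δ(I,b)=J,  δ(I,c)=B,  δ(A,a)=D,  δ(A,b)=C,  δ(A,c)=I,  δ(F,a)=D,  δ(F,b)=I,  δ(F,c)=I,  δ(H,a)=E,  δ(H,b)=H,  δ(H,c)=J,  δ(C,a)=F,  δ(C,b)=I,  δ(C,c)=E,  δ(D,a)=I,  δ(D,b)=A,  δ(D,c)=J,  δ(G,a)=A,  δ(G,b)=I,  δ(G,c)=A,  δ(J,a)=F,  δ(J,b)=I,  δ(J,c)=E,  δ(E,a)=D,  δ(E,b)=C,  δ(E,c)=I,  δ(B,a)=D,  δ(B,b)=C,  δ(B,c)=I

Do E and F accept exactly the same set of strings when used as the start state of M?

No

States {G} cannot be reached from the start state, so discard them.
Start with accepting vs non-accepting: {A,B,E,I} | {C,D,F,H,J}.
Refine {C,D,F,H,J} on symbol a: members go to different blocks, giving {C,F,J} and {D,H}.
On input a, block {C,F,J} splits into {C,J} and {F}.
Refine {D,H} on symbol b: members go to different blocks, giving {D} and {H}.
On input a, block {A,B,E,I} splits into {A,B,E} and {I}.
No further refinement is possible. Final partition (6 blocks): {A,B,E} | {C,J} | {D} | {F} | {H} | {I}.
E and F end up in different blocks, so they are distinguishable. For instance, the string 'ε' is accepted from only E.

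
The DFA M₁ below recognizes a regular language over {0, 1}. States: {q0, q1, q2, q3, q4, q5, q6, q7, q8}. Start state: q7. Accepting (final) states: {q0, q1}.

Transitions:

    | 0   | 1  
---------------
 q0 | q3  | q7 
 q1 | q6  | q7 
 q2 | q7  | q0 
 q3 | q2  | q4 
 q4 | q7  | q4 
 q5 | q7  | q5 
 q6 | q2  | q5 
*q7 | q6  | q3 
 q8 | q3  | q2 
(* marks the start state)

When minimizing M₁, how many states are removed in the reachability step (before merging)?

2

BFS from q7 reaches {q0, q2, q3, q4, q5, q6, q7}; the 2 state(s) q1, q8 are never visited.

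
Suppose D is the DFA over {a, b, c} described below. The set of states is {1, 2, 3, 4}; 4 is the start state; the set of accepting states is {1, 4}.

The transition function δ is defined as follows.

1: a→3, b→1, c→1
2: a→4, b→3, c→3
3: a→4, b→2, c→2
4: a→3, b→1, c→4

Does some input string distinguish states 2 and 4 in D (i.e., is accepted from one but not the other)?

All states are reachable from the start state.
Initial partition by acceptance: {1,4} | {2,3}.
Stable partition: {1,4} | {2,3} — 2 equivalence classes.
2 and 4 end up in different blocks, so they are distinguishable. For instance, the string 'ε' is accepted from only 4.

Yes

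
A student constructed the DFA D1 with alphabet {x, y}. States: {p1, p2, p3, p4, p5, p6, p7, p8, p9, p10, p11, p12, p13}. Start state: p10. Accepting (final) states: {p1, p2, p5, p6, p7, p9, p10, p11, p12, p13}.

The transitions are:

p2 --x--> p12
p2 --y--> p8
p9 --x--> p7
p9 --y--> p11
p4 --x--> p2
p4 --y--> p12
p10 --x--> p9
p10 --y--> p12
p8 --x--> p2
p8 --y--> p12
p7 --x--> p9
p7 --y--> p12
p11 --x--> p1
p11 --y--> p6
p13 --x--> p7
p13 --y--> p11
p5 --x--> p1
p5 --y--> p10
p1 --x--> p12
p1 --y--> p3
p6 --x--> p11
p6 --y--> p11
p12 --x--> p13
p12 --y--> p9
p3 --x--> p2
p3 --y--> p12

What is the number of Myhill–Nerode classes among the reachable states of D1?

7

States {p4,p5} cannot be reached from the start state, so discard them.
P0 = {p1,p2,p6,p7,p9,p10,p11,p12,p13} | {p3,p8}.
Refine {p1,p2,p6,p7,p9,p10,p11,p12,p13} on symbol y: members go to different blocks, giving {p6,p7,p9,p10,p11,p12,p13} and {p1,p2}.
Split {p6,p7,p9,p10,p11,p12,p13} by δ(·,x) → {p6,p7,p9,p10,p12,p13} and {p11}.
On input x, block {p6,p7,p9,p10,p12,p13} splits into {p7,p9,p10,p12,p13} and {p6}.
On input y, block {p7,p9,p10,p12,p13} splits into {p7,p10,p12} and {p9,p13}.
Refine {p7,p10,p12} on symbol y: members go to different blocks, giving {p7,p10} and {p12}.
The partition is now stable with 7 blocks: {p7,p10} | {p3,p8} | {p1,p2} | {p11} | {p6} | {p9,p13} | {p12}.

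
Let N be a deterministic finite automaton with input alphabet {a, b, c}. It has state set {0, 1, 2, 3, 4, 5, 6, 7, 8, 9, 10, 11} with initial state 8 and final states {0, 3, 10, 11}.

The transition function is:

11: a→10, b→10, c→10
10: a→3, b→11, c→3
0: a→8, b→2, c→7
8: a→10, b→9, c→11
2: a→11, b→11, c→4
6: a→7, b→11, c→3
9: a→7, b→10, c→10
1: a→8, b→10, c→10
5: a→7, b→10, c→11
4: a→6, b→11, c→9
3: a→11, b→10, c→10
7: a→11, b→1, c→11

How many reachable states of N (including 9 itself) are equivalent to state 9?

2

First remove the unreachable states {0,2,4,5,6}; 7 states remain.
Start with accepting vs non-accepting: {3,10,11} | {1,7,8,9}.
Refine {1,7,8,9} on symbol a: members go to different blocks, giving {1,9} and {7,8}.
Stable partition: {3,10,11} | {1,9} | {7,8} — 3 equivalence classes.
The equivalence class containing 9 is {1,9}, of size 2.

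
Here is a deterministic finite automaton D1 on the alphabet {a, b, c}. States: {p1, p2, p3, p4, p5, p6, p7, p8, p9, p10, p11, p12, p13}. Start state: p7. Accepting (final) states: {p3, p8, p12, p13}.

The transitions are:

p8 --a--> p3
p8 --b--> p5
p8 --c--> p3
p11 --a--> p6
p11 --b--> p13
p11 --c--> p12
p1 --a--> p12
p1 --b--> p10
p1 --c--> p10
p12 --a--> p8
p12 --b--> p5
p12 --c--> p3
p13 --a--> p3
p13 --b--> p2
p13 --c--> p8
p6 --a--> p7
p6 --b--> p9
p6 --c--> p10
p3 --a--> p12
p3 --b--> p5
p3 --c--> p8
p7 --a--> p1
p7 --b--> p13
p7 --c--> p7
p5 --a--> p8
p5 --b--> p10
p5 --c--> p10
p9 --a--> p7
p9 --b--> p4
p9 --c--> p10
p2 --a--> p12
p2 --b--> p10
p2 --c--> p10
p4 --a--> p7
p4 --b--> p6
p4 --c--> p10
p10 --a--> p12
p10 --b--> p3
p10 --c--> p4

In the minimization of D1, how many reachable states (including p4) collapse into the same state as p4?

States {p11} cannot be reached from the start state, so discard them.
Initial partition by acceptance: {p3,p8,p12,p13} | {p1,p2,p4,p5,p6,p7,p9,p10}.
Refine {p1,p2,p4,p5,p6,p7,p9,p10} on symbol a: members go to different blocks, giving {p1,p2,p5,p10} and {p4,p6,p7,p9}.
Split {p1,p2,p5,p10} by δ(·,b) → {p1,p2,p5} and {p10}.
Refine {p4,p6,p7,p9} on symbol a: members go to different blocks, giving {p4,p6,p9} and {p7}.
The partition is now stable with 5 blocks: {p3,p8,p12,p13} | {p1,p2,p5} | {p4,p6,p9} | {p10} | {p7}.
State p4 belongs to the block {p4,p6,p9}, which has 3 states.

3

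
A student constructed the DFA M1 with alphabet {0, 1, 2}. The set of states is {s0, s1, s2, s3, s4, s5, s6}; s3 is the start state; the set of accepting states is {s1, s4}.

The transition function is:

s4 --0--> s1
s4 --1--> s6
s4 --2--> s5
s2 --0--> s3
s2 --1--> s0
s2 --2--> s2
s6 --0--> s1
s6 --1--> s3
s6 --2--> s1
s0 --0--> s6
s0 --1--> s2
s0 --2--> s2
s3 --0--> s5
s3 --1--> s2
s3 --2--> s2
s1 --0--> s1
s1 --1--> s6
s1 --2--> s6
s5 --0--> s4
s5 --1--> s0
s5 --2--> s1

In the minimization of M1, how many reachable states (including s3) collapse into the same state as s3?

2

Every state is reachable, so we keep all 7.
P0 = {s1,s4} | {s0,s2,s3,s5,s6}.
Split {s0,s2,s3,s5,s6} by δ(·,0) → {s0,s2,s3} and {s5,s6}.
On input 0, block {s0,s2,s3} splits into {s0,s3} and {s2}.
No further refinement is possible. Final partition (4 blocks): {s1,s4} | {s0,s3} | {s5,s6} | {s2}.
State s3 belongs to the block {s0,s3}, which has 2 states.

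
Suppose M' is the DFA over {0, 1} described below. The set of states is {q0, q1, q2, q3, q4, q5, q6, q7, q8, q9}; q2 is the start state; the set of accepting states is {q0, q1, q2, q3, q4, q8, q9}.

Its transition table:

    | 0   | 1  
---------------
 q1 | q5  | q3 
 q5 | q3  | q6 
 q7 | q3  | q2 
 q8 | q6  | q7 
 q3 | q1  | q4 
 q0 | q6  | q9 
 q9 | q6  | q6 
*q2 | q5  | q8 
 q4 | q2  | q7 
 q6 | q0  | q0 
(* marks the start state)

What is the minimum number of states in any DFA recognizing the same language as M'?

10

All states are reachable from the start state.
Initial partition by acceptance: {q0,q1,q2,q3,q4,q8,q9} | {q5,q6,q7}.
Split {q0,q1,q2,q3,q4,q8,q9} by δ(·,0) → {q0,q1,q2,q8,q9} and {q3,q4}.
Refine {q0,q1,q2,q8,q9} on symbol 1: members go to different blocks, giving {q0,q2} and {q8,q9} and {q1}.
Refine {q5,q6,q7} on symbol 0: members go to different blocks, giving {q5,q7} and {q6}.
Split {q0,q2} by δ(·,0) → {q0} and {q2}.
Split {q5,q7} by δ(·,1) → {q5} and {q7}.
Refine {q3,q4} on symbol 0: members go to different blocks, giving {q3} and {q4}.
Split {q8,q9} by δ(·,1) → {q8} and {q9}.
No further refinement is possible. Final partition (10 blocks): {q0} | {q5} | {q3} | {q8} | {q1} | {q6} | {q2} | {q7} | {q4} | {q9}.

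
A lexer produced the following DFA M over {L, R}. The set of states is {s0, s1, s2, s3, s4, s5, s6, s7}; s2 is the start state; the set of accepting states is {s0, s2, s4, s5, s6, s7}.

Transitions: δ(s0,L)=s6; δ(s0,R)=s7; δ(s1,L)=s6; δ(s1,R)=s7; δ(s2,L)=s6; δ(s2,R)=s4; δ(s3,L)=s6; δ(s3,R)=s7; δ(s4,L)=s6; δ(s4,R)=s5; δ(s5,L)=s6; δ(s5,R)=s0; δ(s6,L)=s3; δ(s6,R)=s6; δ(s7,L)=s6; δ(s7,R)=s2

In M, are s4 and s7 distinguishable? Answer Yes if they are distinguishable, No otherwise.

No

First remove the unreachable states {s1}; 7 states remain.
P0 = {s0,s2,s4,s5,s6,s7} | {s3}.
On input L, block {s0,s2,s4,s5,s6,s7} splits into {s0,s2,s4,s5,s7} and {s6}.
Stable partition: {s0,s2,s4,s5,s7} | {s3} | {s6} — 3 equivalence classes.
s4 and s7 lie in the same block of the stable partition, so they are equivalent — no string distinguishes them.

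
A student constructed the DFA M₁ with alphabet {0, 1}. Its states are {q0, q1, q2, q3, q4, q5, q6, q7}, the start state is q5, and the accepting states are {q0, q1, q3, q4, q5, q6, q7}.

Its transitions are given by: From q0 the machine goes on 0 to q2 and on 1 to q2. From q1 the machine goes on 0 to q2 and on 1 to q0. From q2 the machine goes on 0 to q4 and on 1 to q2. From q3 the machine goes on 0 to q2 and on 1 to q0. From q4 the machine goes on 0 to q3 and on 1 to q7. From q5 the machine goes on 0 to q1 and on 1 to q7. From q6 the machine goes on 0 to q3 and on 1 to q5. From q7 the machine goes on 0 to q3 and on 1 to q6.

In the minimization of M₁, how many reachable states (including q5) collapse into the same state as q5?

4

Initial partition by acceptance: {q0,q1,q3,q4,q5,q6,q7} | {q2}.
Refine {q0,q1,q3,q4,q5,q6,q7} on symbol 0: members go to different blocks, giving {q4,q5,q6,q7} and {q0,q1,q3}.
On input 1, block {q0,q1,q3} splits into {q1,q3} and {q0}.
The partition is now stable with 4 blocks: {q4,q5,q6,q7} | {q2} | {q1,q3} | {q0}.
The equivalence class containing q5 is {q4,q5,q6,q7}, of size 4.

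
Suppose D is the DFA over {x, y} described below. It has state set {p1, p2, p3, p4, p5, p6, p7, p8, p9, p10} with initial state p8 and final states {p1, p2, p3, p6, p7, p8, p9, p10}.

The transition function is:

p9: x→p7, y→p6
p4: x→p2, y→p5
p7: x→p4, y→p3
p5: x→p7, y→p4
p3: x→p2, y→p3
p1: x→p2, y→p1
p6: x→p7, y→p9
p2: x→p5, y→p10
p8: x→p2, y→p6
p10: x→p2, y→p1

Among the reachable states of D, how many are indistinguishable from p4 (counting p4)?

2

P0 = {p1,p2,p3,p6,p7,p8,p9,p10} | {p4,p5}.
On input x, block {p1,p2,p3,p6,p7,p8,p9,p10} splits into {p1,p3,p6,p8,p9,p10} and {p2,p7}.
The partition is now stable with 3 blocks: {p1,p3,p6,p8,p9,p10} | {p4,p5} | {p2,p7}.
State p4 belongs to the block {p4,p5}, which has 2 states.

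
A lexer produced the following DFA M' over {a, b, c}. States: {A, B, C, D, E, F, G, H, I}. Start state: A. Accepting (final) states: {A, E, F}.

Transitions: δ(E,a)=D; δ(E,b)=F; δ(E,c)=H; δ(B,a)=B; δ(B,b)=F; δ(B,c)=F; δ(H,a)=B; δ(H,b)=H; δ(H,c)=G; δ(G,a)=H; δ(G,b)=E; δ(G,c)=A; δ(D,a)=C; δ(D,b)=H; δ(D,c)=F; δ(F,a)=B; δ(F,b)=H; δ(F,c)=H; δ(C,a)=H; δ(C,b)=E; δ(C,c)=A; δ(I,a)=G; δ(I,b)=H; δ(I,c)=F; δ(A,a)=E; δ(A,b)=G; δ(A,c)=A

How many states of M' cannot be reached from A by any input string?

1

Starting at A and following transitions, the reachable set is {A, B, C, D, E, F, G, H}. That leaves I unreachable — 1 in total.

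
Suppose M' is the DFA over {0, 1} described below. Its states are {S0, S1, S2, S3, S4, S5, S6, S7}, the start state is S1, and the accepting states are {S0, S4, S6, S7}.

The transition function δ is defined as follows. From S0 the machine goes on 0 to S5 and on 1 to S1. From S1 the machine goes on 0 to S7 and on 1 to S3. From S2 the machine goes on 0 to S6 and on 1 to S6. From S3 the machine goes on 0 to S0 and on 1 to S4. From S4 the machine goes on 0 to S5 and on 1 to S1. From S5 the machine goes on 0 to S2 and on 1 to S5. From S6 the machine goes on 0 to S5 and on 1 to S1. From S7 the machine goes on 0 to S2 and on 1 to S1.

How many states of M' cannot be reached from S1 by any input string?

0

Every one of the 8 states is reachable from S1.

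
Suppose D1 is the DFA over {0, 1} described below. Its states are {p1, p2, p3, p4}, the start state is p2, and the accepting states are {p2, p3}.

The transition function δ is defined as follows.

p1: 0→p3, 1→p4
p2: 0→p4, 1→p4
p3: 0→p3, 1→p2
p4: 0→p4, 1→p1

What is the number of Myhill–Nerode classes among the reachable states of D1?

4

Every state is reachable, so we keep all 4.
Initial partition by acceptance: {p2,p3} | {p1,p4}.
Split {p2,p3} by δ(·,0) → {p2} and {p3}.
On input 0, block {p1,p4} splits into {p1} and {p4}.
Stable partition: {p2} | {p1} | {p3} | {p4} — 4 equivalence classes.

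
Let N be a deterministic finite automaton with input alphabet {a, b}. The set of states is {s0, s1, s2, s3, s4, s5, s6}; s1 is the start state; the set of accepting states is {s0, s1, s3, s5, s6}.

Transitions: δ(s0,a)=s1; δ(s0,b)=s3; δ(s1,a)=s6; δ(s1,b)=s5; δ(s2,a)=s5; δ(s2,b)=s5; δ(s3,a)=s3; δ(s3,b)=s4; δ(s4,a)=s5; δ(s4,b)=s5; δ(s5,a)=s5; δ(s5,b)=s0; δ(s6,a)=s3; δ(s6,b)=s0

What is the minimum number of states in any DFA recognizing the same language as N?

6

First remove the unreachable states {s2}; 6 states remain.
Initial partition by acceptance: {s0,s1,s3,s5,s6} | {s4}.
Split {s0,s1,s3,s5,s6} by δ(·,b) → {s0,s1,s5,s6} and {s3}.
Split {s0,s1,s5,s6} by δ(·,a) → {s0,s1,s5} and {s6}.
Refine {s0,s1,s5} on symbol a: members go to different blocks, giving {s0,s5} and {s1}.
Refine {s0,s5} on symbol a: members go to different blocks, giving {s0} and {s5}.
The partition is now stable with 6 blocks: {s0} | {s4} | {s3} | {s6} | {s1} | {s5}.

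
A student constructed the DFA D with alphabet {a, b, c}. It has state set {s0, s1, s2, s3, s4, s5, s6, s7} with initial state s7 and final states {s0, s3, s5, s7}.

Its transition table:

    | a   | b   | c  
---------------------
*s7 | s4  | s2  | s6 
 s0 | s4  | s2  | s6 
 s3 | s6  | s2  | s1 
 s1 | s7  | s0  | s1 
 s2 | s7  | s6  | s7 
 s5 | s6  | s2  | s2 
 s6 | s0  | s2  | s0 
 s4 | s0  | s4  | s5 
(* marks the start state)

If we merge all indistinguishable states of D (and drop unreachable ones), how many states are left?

2

States {s1,s3} cannot be reached from the start state, so discard them.
P0 = {s0,s5,s7} | {s2,s4,s6}.
No further refinement is possible. Final partition (2 blocks): {s0,s5,s7} | {s2,s4,s6}.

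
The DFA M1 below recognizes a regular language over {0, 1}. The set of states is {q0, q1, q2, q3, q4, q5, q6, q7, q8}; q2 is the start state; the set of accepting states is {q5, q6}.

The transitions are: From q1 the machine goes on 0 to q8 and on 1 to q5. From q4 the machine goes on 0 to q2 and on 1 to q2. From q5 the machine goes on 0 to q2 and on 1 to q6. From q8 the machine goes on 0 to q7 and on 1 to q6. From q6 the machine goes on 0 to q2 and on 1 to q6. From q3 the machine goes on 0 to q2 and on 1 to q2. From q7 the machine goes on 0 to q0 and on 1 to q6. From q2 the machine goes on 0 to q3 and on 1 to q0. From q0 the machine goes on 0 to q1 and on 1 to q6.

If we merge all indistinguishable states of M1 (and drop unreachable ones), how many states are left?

4

Reachable states from the start: {q0,q1,q2,q3,q5,q6,q7,q8}. Unreachable: {q4} — drop them.
Initial partition by acceptance: {q5,q6} | {q0,q1,q2,q3,q7,q8}.
Refine {q0,q1,q2,q3,q7,q8} on symbol 1: members go to different blocks, giving {q0,q1,q7,q8} and {q2,q3}.
On input 1, block {q2,q3} splits into {q2} and {q3}.
The partition is now stable with 4 blocks: {q5,q6} | {q0,q1,q7,q8} | {q2} | {q3}.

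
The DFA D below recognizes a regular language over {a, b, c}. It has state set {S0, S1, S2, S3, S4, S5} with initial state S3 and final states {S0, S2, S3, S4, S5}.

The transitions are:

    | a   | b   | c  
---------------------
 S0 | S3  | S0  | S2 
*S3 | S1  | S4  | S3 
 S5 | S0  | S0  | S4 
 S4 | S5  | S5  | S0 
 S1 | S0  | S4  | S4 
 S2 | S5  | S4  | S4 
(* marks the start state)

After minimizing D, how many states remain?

6

All states are reachable from the start state.
Start with accepting vs non-accepting: {S0,S2,S3,S4,S5} | {S1}.
Refine {S0,S2,S3,S4,S5} on symbol a: members go to different blocks, giving {S0,S2,S4,S5} and {S3}.
Split {S0,S2,S4,S5} by δ(·,a) → {S2,S4,S5} and {S0}.
Split {S2,S4,S5} by δ(·,a) → {S2,S4} and {S5}.
Split {S2,S4} by δ(·,b) → {S2} and {S4}.
The partition is now stable with 6 blocks: {S2} | {S1} | {S3} | {S0} | {S5} | {S4}.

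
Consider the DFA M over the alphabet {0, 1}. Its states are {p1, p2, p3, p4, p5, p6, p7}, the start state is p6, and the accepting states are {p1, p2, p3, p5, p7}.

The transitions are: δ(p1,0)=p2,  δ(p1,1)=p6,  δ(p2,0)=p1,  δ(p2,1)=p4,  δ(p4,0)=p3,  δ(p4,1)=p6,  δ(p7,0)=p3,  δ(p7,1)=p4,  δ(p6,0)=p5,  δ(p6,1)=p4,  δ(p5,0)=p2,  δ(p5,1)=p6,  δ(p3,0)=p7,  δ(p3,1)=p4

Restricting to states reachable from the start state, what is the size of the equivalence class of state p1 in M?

5

All states are reachable from the start state.
Start with accepting vs non-accepting: {p1,p2,p3,p5,p7} | {p4,p6}.
The partition is now stable with 2 blocks: {p1,p2,p3,p5,p7} | {p4,p6}.
The equivalence class containing p1 is {p1,p2,p3,p5,p7}, of size 5.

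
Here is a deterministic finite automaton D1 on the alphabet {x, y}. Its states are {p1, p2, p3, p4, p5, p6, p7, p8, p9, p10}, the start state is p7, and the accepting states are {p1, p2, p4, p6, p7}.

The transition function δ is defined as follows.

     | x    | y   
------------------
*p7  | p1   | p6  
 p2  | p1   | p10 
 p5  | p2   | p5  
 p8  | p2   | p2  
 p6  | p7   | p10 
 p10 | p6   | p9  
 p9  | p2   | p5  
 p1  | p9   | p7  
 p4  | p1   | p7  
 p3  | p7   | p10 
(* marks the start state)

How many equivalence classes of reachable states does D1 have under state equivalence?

6

States {p3,p4,p8} cannot be reached from the start state, so discard them.
Start with accepting vs non-accepting: {p1,p2,p6,p7} | {p5,p9,p10}.
On input x, block {p1,p2,p6,p7} splits into {p2,p6,p7} and {p1}.
On input x, block {p2,p6,p7} splits into {p2,p7} and {p6}.
Refine {p2,p7} on symbol y: members go to different blocks, giving {p2} and {p7}.
Split {p5,p9,p10} by δ(·,x) → {p5,p9} and {p10}.
The partition is now stable with 6 blocks: {p2} | {p5,p9} | {p1} | {p6} | {p7} | {p10}.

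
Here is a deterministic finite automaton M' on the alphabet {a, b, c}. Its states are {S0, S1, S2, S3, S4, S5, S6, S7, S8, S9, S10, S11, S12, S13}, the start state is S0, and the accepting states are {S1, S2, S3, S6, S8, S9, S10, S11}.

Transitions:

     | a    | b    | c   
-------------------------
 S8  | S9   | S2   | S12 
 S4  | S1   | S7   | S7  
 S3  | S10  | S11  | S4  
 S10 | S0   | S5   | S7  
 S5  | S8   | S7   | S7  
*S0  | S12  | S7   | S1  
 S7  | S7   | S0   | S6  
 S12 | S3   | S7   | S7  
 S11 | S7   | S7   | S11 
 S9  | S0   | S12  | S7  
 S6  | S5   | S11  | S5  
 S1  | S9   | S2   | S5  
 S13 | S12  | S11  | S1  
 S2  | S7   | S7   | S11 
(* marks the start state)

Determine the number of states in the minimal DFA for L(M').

7

First remove the unreachable states {S13}; 13 states remain.
Start with accepting vs non-accepting: {S1,S2,S3,S6,S8,S9,S10,S11} | {S0,S4,S5,S7,S12}.
Split {S1,S2,S3,S6,S8,S9,S10,S11} by δ(·,a) → {S2,S6,S9,S10,S11} and {S1,S3,S8}.
Refine {S2,S6,S9,S10,S11} on symbol b: members go to different blocks, giving {S2,S9,S10,S11} and {S6}.
On input c, block {S2,S9,S10,S11} splits into {S2,S11} and {S9,S10}.
Split {S0,S4,S5,S7,S12} by δ(·,a) → {S4,S5,S12} and {S0,S7}.
On input a, block {S0,S7} splits into {S0} and {S7}.
Stable partition: {S2,S11} | {S4,S5,S12} | {S1,S3,S8} | {S6} | {S9,S10} | {S0} | {S7} — 7 equivalence classes.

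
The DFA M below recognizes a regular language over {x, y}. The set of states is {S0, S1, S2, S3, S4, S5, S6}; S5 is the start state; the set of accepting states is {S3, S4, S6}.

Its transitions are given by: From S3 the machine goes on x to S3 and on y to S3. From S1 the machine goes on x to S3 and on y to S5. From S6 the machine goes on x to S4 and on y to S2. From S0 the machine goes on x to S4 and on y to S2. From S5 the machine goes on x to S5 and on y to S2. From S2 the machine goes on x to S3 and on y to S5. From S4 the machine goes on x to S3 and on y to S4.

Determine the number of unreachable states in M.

BFS from S5 reaches {S2, S3, S5}; the 4 state(s) S0, S1, S4, S6 are never visited.

4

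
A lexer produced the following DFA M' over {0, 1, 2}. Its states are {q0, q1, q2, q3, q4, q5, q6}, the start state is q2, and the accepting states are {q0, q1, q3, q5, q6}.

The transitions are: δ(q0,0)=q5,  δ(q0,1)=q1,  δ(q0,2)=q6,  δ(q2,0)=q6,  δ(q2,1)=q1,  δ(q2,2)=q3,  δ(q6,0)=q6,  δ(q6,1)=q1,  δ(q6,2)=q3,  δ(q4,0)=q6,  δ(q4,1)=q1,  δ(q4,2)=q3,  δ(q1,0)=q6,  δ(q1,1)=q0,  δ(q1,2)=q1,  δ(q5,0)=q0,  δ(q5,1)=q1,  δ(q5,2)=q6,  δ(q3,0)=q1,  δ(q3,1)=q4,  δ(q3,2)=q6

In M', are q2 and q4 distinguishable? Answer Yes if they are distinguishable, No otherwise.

Start with accepting vs non-accepting: {q0,q1,q3,q5,q6} | {q2,q4}.
Split {q0,q1,q3,q5,q6} by δ(·,1) → {q0,q1,q5,q6} and {q3}.
Split {q0,q1,q5,q6} by δ(·,2) → {q0,q1,q5} and {q6}.
On input 0, block {q0,q1,q5} splits into {q0,q5} and {q1}.
No further refinement is possible. Final partition (5 blocks): {q0,q5} | {q2,q4} | {q3} | {q6} | {q1}.
q2 and q4 lie in the same block of the stable partition, so they are equivalent — no string distinguishes them.

No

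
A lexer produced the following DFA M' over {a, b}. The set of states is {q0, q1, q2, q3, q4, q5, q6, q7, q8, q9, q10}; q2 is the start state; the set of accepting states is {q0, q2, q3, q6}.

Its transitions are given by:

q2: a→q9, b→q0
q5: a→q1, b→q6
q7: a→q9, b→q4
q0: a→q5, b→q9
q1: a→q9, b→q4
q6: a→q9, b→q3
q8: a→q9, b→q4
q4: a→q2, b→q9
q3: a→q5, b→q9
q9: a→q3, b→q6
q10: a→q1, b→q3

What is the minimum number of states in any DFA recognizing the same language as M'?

First remove the unreachable states {q7,q8,q10}; 8 states remain.
Initial partition by acceptance: {q0,q2,q3,q6} | {q1,q4,q5,q9}.
Refine {q0,q2,q3,q6} on symbol b: members go to different blocks, giving {q0,q3} and {q2,q6}.
Refine {q1,q4,q5,q9} on symbol a: members go to different blocks, giving {q1,q5} and {q4} and {q9}.
Refine {q1,q5} on symbol a: members go to different blocks, giving {q1} and {q5}.
No further refinement is possible. Final partition (6 blocks): {q0,q3} | {q1} | {q2,q6} | {q4} | {q9} | {q5}.

6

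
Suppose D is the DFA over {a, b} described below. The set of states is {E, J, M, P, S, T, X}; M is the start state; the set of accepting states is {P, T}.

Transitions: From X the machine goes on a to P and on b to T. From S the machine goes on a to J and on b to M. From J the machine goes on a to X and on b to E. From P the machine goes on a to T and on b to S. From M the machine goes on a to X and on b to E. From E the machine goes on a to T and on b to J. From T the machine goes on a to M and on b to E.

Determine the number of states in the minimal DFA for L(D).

6

Initial partition by acceptance: {P,T} | {E,J,M,S,X}.
Split {P,T} by δ(·,a) → {P} and {T}.
Split {E,J,M,S,X} by δ(·,a) → {J,M,S} and {E} and {X}.
Refine {J,M,S} on symbol a: members go to different blocks, giving {J,M} and {S}.
Stable partition: {P} | {J,M} | {T} | {E} | {X} | {S} — 6 equivalence classes.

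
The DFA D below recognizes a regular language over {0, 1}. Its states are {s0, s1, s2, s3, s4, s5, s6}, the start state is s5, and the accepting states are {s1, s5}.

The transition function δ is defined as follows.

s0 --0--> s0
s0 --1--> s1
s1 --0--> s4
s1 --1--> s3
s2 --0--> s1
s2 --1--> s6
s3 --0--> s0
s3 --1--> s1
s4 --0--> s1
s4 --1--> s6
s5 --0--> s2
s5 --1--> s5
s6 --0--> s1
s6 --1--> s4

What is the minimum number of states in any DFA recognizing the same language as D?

Initial partition by acceptance: {s1,s5} | {s0,s2,s3,s4,s6}.
On input 1, block {s1,s5} splits into {s1} and {s5}.
On input 0, block {s0,s2,s3,s4,s6} splits into {s2,s4,s6} and {s0,s3}.
No further refinement is possible. Final partition (4 blocks): {s1} | {s2,s4,s6} | {s5} | {s0,s3}.

4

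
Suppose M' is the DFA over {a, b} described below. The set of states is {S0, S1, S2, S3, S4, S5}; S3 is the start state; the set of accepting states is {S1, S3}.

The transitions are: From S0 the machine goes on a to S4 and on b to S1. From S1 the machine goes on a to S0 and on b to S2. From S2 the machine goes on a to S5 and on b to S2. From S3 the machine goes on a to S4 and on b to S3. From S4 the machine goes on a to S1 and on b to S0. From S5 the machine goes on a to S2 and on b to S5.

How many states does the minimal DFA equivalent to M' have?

Start with accepting vs non-accepting: {S1,S3} | {S0,S2,S4,S5}.
On input b, block {S1,S3} splits into {S1} and {S3}.
Split {S0,S2,S4,S5} by δ(·,a) → {S0,S2,S5} and {S4}.
On input a, block {S0,S2,S5} splits into {S2,S5} and {S0}.
No further refinement is possible. Final partition (5 blocks): {S1} | {S2,S5} | {S3} | {S4} | {S0}.

5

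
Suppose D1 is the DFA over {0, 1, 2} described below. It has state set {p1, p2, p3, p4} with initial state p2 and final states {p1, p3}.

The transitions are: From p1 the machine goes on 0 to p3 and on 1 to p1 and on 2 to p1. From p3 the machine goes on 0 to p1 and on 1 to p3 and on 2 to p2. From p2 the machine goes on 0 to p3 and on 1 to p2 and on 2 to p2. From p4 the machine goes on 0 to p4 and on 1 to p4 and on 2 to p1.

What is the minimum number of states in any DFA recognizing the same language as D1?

First remove the unreachable states {p4}; 3 states remain.
P0 = {p1,p3} | {p2}.
Refine {p1,p3} on symbol 2: members go to different blocks, giving {p1} and {p3}.
The partition is now stable with 3 blocks: {p1} | {p2} | {p3}.

3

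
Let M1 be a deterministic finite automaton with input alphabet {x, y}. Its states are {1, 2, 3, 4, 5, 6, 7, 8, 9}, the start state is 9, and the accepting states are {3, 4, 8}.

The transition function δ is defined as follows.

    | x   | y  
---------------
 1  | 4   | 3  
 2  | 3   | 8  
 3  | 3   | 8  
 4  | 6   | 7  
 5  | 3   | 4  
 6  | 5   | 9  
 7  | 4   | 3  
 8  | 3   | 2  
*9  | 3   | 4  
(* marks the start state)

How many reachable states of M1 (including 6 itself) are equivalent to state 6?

States {1} cannot be reached from the start state, so discard them.
Initial partition by acceptance: {3,4,8} | {2,5,6,7,9}.
Split {3,4,8} by δ(·,x) → {3,8} and {4}.
Refine {3,8} on symbol y: members go to different blocks, giving {3} and {8}.
On input x, block {2,5,6,7,9} splits into {2,5,9} and {6} and {7}.
Split {2,5,9} by δ(·,y) → {5,9} and {2}.
The partition is now stable with 7 blocks: {3} | {5,9} | {4} | {8} | {6} | {7} | {2}.
State 6 belongs to the block {6}, which has 1 states.

1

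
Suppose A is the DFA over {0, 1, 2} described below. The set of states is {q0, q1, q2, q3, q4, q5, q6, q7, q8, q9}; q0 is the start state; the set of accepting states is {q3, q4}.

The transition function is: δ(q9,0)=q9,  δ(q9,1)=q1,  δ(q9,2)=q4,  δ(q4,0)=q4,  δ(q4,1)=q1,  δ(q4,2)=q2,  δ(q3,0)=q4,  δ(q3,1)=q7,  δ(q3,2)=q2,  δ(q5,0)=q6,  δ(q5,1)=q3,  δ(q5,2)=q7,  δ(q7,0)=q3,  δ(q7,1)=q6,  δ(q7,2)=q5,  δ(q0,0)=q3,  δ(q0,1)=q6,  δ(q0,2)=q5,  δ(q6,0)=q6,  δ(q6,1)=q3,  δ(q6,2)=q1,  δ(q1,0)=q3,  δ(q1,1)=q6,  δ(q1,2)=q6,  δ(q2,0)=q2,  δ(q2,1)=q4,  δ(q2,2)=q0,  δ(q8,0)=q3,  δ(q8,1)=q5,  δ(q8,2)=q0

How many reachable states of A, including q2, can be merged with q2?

First remove the unreachable states {q8,q9}; 8 states remain.
P0 = {q3,q4} | {q0,q1,q2,q5,q6,q7}.
Refine {q0,q1,q2,q5,q6,q7} on symbol 0: members go to different blocks, giving {q0,q1,q7} and {q2,q5,q6}.
The partition is now stable with 3 blocks: {q3,q4} | {q0,q1,q7} | {q2,q5,q6}.
State q2 belongs to the block {q2,q5,q6}, which has 3 states.

3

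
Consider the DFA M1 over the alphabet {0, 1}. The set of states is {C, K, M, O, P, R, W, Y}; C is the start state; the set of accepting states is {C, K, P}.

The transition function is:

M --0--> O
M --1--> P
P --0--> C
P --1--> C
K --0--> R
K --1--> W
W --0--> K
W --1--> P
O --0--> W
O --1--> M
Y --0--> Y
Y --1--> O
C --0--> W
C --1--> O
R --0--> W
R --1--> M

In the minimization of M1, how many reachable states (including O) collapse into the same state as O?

2

Reachable states from the start: {C,K,M,O,P,R,W}. Unreachable: {Y} — drop them.
Initial partition by acceptance: {C,K,P} | {M,O,R,W}.
On input 0, block {C,K,P} splits into {C,K} and {P}.
Split {M,O,R,W} by δ(·,0) → {M,O,R} and {W}.
Split {C,K} by δ(·,0) → {C} and {K}.
Refine {M,O,R} on symbol 0: members go to different blocks, giving {O,R} and {M}.
Stable partition: {C} | {O,R} | {P} | {W} | {K} | {M} — 6 equivalence classes.
State O belongs to the block {O,R}, which has 2 states.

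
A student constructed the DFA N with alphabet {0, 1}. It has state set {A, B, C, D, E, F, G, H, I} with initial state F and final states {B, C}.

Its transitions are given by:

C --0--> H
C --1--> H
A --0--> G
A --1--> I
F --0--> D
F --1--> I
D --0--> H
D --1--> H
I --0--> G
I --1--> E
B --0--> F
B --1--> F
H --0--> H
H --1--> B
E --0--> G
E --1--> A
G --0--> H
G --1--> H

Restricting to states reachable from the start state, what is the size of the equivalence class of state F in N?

Reachable states from the start: {A,B,D,E,F,G,H,I}. Unreachable: {C} — drop them.
Initial partition by acceptance: {B} | {A,D,E,F,G,H,I}.
Split {A,D,E,F,G,H,I} by δ(·,1) → {A,D,E,F,G,I} and {H}.
On input 0, block {A,D,E,F,G,I} splits into {A,E,F,I} and {D,G}.
Stable partition: {B} | {A,E,F,I} | {H} | {D,G} — 4 equivalence classes.
State F belongs to the block {A,E,F,I}, which has 4 states.

4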